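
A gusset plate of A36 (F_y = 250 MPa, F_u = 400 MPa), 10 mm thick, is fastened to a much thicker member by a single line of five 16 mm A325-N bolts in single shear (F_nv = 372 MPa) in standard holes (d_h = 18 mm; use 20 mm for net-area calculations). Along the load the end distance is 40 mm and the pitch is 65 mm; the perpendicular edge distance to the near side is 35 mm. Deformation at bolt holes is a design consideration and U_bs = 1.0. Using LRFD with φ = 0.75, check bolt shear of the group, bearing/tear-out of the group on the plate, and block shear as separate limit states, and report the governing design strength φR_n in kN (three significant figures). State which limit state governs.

Bolt shear: A_b = π·16²/4 = 201.1 mm²; R_n = 372 × 201.1 × 5 × 1 / 1000 = 374 kN → 0.75 × 374 = 280 kN.
Bearing: edge l_c = 31, r_n = 148.8 kN; interior l_c = 47, r_n = 153.6 kN; R_n = 148.8 + 4·153.6 = 763.2 kN → 572 kN.
Block shear: A_gv = 3000, A_nv = 2100, A_nt = 250 mm²; R_n = min(0.6F_uA_nv, 0.6F_yA_gv) + U_bs·F_u·A_nt = 550 kN → 412 kN.
Bolt shear governs: 280 kN.

280 kN (bolt shear governs)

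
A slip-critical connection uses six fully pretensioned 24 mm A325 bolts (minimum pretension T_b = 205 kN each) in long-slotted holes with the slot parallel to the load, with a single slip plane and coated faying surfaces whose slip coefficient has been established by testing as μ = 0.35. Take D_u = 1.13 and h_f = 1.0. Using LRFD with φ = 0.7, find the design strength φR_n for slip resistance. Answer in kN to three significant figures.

341 kN

R_n = μ · D_u · h_f · T_b · n_s · n_b = 0.35 × 1.13 × 1.0 × 205 × 1 × 6 = 486.5 kN.
Design strength φR_n = 0.7 × 486.5 = 341 kN.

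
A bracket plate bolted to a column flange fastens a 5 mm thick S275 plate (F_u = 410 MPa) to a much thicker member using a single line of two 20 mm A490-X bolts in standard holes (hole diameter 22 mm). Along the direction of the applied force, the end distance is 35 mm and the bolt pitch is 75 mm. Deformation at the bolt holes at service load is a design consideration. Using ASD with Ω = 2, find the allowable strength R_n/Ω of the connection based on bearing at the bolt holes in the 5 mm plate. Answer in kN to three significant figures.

Per bolt r_n = 1.2 l_c t F_u ≤ 2.4 d t F_u; upper limit = 2.4 × 20 × 5 × 410 / 1000 = 98.4 kN.
Edge bolt: l_c = 35 − 22/2 = 24 mm → 1.2 × 24 × 5 × 410 / 1000 = 59.04 → r_n = 59.04 kN.
Interior bolts: l_c = 75 − 22 = 53 mm → 1.2 × 53 × 5 × 410 / 1000 = 130.4 → r_n = 98.4 kN.
R_n = 1 × 59.04 + 1 × 98.4 = 157.4 kN.
Allowable strength R_n/Ω = 157.4 / 2 = 78.7 kN.

78.7 kN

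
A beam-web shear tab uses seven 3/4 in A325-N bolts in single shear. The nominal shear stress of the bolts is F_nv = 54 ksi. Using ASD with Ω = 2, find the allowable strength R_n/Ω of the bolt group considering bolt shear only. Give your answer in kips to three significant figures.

A_b = π × 0.75² / 4 = 0.4418 in².
R_n = F_nv · A_b · n · n_s = 54 × 0.4418 × 7 × 1 = 167 kips.
Allowable strength R_n/Ω = 167 / 2 = 83.5 kips.

83.5 kips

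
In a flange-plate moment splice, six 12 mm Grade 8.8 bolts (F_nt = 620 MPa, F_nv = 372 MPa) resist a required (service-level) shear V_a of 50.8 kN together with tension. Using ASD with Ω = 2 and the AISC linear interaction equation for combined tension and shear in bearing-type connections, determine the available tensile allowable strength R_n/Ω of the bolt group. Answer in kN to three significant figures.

189 kN

A_b = π·12²/4 = 113.1 mm²; f_rv = 50.8 × 1000 / (6 × 113.1) = 74.86 MPa.
F'_nt = 1.3 F_nt − (Ω F_nt / F_nv) f_rv = 1.3·620 − (2·620/372)·74.86 = 556.5 MPa, capped at F_nt → F'_nt = 556.5 MPa.
R_n = F'_nt · A_b · n = 556.5 × 113.1 × 6 / 1000 = 377.6 kN.
Allowable strength R_n/Ω = 377.6 / 2 = 189 kN.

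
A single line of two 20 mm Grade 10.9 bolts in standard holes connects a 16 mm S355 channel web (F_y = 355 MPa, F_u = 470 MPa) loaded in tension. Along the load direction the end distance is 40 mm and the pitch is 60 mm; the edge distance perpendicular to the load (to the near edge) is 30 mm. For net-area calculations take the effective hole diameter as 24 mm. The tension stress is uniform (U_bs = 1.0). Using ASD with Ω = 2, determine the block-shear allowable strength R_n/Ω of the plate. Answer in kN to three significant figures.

212 kN

Shear plane L_v = 40 + 1·60 = 100 mm; A_gv = 100 × 16 = 1600 mm².
A_nv = (100 − 1.5·24) × 16 = 1024 mm².
A_nt = (30 − 0.5·24) × 16 = 288 mm².
0.6 F_u A_nv = 288.8 kN; 0.6 F_y A_gv = 340.8 kN → shear rupture governs the shear term.
R_n = 288.8 + 1.0 × 470 × 288 / 1000 = 424.1 kN.
Allowable strength R_n/Ω = 424.1 / 2 = 212 kN.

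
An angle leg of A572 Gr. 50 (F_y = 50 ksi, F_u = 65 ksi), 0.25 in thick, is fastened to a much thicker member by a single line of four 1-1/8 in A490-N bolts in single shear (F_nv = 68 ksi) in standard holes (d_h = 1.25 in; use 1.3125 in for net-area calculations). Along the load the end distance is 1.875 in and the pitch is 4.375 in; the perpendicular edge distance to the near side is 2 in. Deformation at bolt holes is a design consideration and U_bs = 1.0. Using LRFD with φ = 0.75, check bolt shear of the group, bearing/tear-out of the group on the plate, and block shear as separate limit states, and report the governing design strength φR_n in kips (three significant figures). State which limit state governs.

Bolt shear: A_b = π·1.125²/4 = 0.994 in²; R_n = 68 × 0.994 × 4 × 1 = 270.4 kips → 0.75 × 270.4 = 203 kips.
Bearing: edge l_c = 1.25, r_n = 24.38 kips; interior l_c = 3.125, r_n = 43.87 kips; R_n = 24.38 + 3·43.87 = 156 kips → 117 kips.
Block shear: A_gv = 3.75, A_nv = 2.602, A_nt = 0.3359 in²; R_n = min(0.6F_uA_nv, 0.6F_yA_gv) + U_bs·F_u·A_nt = 123.3 kips → 92.5 kips.
Block shear governs: 92.5 kips.

92.5 kips (block shear governs)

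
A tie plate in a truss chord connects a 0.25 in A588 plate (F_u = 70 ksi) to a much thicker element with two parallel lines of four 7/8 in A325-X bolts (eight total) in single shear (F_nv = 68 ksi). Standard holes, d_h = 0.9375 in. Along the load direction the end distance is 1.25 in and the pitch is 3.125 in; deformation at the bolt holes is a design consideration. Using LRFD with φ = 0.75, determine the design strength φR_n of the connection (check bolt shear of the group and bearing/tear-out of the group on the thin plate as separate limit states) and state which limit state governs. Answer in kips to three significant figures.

Bolt shear: A_b = π·0.875²/4 = 0.6013 in²; R_n = 68 × 0.6013 × 8 × 1 = 327.1 kips → 0.75 × 327.1 = 245 kips.
Bearing (1.2 l_c t F_u ≤ 2.4 d t F_u): upper limit = 2.4·0.875·0.25·70 = 36.75 kips.
  Edge l_c = 1.25 − 0.9375/2 = 0.7812 → r_n = 16.41 kips; interior l_c = 3.125 − 0.9375 = 2.188 → r_n = 36.75 kips.
  R_n,bearing = 2·16.41 + 6·36.75 = 253.3 kips → 0.75 × 253.3 = 190 kips.
Bearing governs: 190 kips.

190 kips (bearing governs)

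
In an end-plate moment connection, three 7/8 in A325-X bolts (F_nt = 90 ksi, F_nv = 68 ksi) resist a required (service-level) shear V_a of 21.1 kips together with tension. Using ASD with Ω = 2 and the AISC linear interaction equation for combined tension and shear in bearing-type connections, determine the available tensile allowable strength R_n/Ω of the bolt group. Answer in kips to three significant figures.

A_b = π·0.875²/4 = 0.6013 in²; f_rv = 21.1 / (3 × 0.6013) = 11.7 ksi.
F'_nt = 1.3 F_nt − (Ω F_nt / F_nv) f_rv = 1.3·90 − (2·90/68)·11.7 = 86.04 ksi, capped at F_nt → F'_nt = 86.04 ksi.
R_n = F'_nt · A_b · n = 86.04 × 0.6013 × 3 = 155.2 kips.
Allowable strength R_n/Ω = 155.2 / 2 = 77.6 kips.

77.6 kips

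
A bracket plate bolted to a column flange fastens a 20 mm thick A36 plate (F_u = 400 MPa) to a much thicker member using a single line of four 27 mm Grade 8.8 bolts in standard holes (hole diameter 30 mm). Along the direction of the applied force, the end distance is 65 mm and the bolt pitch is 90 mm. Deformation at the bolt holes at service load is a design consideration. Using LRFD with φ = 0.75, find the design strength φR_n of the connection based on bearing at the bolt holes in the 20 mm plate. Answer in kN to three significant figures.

1530 kN

Per bolt r_n = 1.2 l_c t F_u ≤ 2.4 d t F_u; upper limit = 2.4 × 27 × 20 × 400 / 1000 = 518.4 kN.
Edge bolt: l_c = 65 − 30/2 = 50 mm → 1.2 × 50 × 20 × 400 / 1000 = 480 → r_n = 480 kN.
Interior bolts: l_c = 90 − 30 = 60 mm → 1.2 × 60 × 20 × 400 / 1000 = 576 → r_n = 518.4 kN.
R_n = 1 × 480 + 3 × 518.4 = 2035 kN.
Design strength φR_n = 0.75 × 2035 = 1530 kN.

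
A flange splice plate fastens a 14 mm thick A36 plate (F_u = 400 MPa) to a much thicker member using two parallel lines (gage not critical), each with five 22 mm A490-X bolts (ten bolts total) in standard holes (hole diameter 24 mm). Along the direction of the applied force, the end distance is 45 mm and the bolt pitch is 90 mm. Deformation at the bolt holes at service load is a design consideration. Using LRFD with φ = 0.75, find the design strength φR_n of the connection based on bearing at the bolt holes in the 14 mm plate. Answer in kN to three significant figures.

Per bolt r_n = 1.2 l_c t F_u ≤ 2.4 d t F_u; upper limit = 2.4 × 22 × 14 × 400 / 1000 = 295.7 kN.
Edge bolt: l_c = 45 − 24/2 = 33 mm → 1.2 × 33 × 14 × 400 / 1000 = 221.8 → r_n = 221.8 kN.
Interior bolts: l_c = 90 − 24 = 66 mm → 1.2 × 66 × 14 × 400 / 1000 = 443.5 → r_n = 295.7 kN.
R_n = 2 × 221.8 + 8 × 295.7 = 2809 kN.
Design strength φR_n = 0.75 × 2809 = 2110 kN.

2110 kN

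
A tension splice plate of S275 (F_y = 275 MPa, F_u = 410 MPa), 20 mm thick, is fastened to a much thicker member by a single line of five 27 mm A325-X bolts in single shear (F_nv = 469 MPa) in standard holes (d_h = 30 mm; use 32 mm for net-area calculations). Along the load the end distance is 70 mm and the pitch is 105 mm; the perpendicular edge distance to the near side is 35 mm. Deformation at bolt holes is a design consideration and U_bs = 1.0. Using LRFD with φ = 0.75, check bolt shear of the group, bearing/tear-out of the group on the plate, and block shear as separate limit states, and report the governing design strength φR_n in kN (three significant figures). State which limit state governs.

Bolt shear: A_b = π·27²/4 = 572.6 mm²; R_n = 469 × 572.6 × 5 × 1 / 1000 = 1343 kN → 0.75 × 1343 = 1010 kN.
Bearing: edge l_c = 55, r_n = 531.4 kN; interior l_c = 75, r_n = 531.4 kN; R_n = 531.4 + 4·531.4 = 2657 kN → 1990 kN.
Block shear: A_gv = 9800, A_nv = 6920, A_nt = 380 mm²; R_n = min(0.6F_uA_nv, 0.6F_yA_gv) + U_bs·F_u·A_nt = 1773 kN → 1330 kN.
Bolt shear governs: 1010 kN.

1010 kN (bolt shear governs)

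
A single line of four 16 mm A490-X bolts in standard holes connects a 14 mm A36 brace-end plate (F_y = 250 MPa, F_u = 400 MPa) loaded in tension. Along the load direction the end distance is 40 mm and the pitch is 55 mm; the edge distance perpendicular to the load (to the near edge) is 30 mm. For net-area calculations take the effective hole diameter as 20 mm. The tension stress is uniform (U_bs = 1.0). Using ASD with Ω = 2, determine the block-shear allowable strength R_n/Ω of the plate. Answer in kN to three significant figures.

271 kN

Shear plane L_v = 40 + 3·55 = 205 mm; A_gv = 205 × 14 = 2870 mm².
A_nv = (205 − 3.5·20) × 14 = 1890 mm².
A_nt = (30 − 0.5·20) × 14 = 280 mm².
0.6 F_u A_nv = 453.6 kN; 0.6 F_y A_gv = 430.5 kN → shear yielding governs the shear term.
R_n = 430.5 + 1.0 × 400 × 280 / 1000 = 542.5 kN.
Allowable strength R_n/Ω = 542.5 / 2 = 271 kN.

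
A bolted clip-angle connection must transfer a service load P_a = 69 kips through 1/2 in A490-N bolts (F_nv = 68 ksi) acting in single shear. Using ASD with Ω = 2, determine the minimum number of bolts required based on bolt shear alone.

A_b = π·0.5²/4 = 0.1963 in².
Per-bolt allowable strength R_n/Ω = 68 × 0.1963 × 1 / 2 = 6.676 kips.
n ≥ 69 / 6.676 = 10.34 → use 11 bolts.

11 bolts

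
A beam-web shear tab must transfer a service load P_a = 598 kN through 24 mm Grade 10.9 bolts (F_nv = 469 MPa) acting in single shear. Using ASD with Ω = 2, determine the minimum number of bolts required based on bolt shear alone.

A_b = π·24²/4 = 452.4 mm².
Per-bolt allowable strength R_n/Ω = 469 × 452.4 × 1 / 1000 / 2 = 106.1 kN.
n ≥ 598 / 106.1 = 5.637 → use 6 bolts.

6 bolts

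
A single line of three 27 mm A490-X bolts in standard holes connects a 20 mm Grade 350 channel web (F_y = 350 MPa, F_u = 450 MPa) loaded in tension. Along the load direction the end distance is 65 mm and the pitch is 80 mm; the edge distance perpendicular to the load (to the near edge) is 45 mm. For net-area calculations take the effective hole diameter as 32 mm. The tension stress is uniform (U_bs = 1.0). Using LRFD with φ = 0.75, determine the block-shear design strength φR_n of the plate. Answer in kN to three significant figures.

Shear plane L_v = 65 + 2·80 = 225 mm; A_gv = 225 × 20 = 4500 mm².
A_nv = (225 − 2.5·32) × 20 = 2900 mm².
A_nt = (45 − 0.5·32) × 20 = 580 mm².
0.6 F_u A_nv = 783 kN; 0.6 F_y A_gv = 945 kN → shear rupture governs the shear term.
R_n = 783 + 1.0 × 450 × 580 / 1000 = 1044 kN.
Design strength φR_n = 0.75 × 1044 = 783 kN.

783 kN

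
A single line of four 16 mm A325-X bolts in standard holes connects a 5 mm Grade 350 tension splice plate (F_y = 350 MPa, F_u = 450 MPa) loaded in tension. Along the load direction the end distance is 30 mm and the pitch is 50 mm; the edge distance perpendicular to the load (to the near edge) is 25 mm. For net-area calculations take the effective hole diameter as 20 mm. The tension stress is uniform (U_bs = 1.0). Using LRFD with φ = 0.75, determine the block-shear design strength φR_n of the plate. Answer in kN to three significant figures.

137 kN

Shear plane L_v = 30 + 3·50 = 180 mm; A_gv = 180 × 5 = 900 mm².
A_nv = (180 − 3.5·20) × 5 = 550 mm².
A_nt = (25 − 0.5·20) × 5 = 75 mm².
0.6 F_u A_nv = 148.5 kN; 0.6 F_y A_gv = 189 kN → shear rupture governs the shear term.
R_n = 148.5 + 1.0 × 450 × 75 / 1000 = 182.2 kN.
Design strength φR_n = 0.75 × 182.2 = 137 kN.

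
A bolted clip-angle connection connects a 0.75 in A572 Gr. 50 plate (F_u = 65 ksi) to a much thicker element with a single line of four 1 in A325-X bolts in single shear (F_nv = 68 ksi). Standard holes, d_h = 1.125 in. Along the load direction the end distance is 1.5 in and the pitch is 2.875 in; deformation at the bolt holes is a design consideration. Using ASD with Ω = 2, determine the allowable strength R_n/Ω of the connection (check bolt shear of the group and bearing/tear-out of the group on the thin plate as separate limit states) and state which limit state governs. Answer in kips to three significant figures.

Bolt shear: A_b = π·1²/4 = 0.7854 in²; R_n = 68 × 0.7854 × 4 × 1 = 213.6 kips → 213.6 / 2 = 107 kips.
Bearing (1.2 l_c t F_u ≤ 2.4 d t F_u): upper limit = 2.4·1·0.75·65 = 117 kips.
  Edge l_c = 1.5 − 1.125/2 = 0.9375 → r_n = 54.84 kips; interior l_c = 2.875 − 1.125 = 1.75 → r_n = 102.4 kips.
  R_n,bearing = 1·54.84 + 3·102.4 = 362 kips → 362 / 2 = 181 kips.
Bolt shear governs: 107 kips.

107 kips (bolt shear governs)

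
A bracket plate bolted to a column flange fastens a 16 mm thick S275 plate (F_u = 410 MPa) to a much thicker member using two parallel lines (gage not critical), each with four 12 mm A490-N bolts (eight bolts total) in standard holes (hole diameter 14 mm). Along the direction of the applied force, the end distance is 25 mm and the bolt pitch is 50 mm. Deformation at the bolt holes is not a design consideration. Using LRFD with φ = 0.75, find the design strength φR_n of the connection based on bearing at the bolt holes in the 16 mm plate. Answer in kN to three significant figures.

Per bolt r_n = 1.5 l_c t F_u ≤ 3.0 d t F_u; upper limit = 3.0 × 12 × 16 × 410 / 1000 = 236.2 kN.
Edge bolt: l_c = 25 − 14/2 = 18 mm → 1.5 × 18 × 16 × 410 / 1000 = 177.1 → r_n = 177.1 kN.
Interior bolts: l_c = 50 − 14 = 36 mm → 1.5 × 36 × 16 × 410 / 1000 = 354.2 → r_n = 236.2 kN.
R_n = 2 × 177.1 + 6 × 236.2 = 1771 kN.
Design strength φR_n = 0.75 × 1771 = 1330 kN.

1330 kN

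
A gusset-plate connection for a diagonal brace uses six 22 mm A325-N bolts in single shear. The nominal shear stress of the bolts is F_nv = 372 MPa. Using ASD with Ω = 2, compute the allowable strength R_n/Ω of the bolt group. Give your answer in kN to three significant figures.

424 kN

A_b = π × 22² / 4 = 380.1 mm².
R_n = F_nv · A_b · n · n_s = 372 × 380.1 × 6 × 1 / 1000 = 848.5 kN.
Allowable strength R_n/Ω = 848.5 / 2 = 424 kN.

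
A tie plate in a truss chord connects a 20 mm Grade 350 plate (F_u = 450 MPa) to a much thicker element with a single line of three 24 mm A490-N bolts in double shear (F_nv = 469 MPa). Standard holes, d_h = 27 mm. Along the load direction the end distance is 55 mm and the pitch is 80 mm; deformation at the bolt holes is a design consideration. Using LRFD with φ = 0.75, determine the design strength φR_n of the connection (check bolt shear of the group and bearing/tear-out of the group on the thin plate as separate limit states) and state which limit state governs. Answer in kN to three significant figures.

955 kN (bolt shear governs)

Bolt shear: A_b = π·24²/4 = 452.4 mm²; R_n = 469 × 452.4 × 3 × 2 / 1000 = 1273 kN → 0.75 × 1273 = 955 kN.
Bearing (1.2 l_c t F_u ≤ 2.4 d t F_u): upper limit = 2.4·24·20·450 / 1000 = 518.4 kN.
  Edge l_c = 55 − 27/2 = 41.5 → r_n = 448.2 kN; interior l_c = 80 − 27 = 53 → r_n = 518.4 kN.
  R_n,bearing = 1·448.2 + 2·518.4 = 1485 kN → 0.75 × 1485 = 1110 kN.
Bolt shear governs: 955 kN.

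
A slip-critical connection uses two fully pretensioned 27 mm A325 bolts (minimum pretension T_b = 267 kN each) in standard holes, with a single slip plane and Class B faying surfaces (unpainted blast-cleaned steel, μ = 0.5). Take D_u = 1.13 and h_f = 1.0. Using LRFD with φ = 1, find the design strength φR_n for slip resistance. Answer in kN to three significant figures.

302 kN

R_n = μ · D_u · h_f · T_b · n_s · n_b = 0.5 × 1.13 × 1.0 × 267 × 1 × 2 = 301.7 kN.
Design strength φR_n = 1 × 301.7 = 302 kN.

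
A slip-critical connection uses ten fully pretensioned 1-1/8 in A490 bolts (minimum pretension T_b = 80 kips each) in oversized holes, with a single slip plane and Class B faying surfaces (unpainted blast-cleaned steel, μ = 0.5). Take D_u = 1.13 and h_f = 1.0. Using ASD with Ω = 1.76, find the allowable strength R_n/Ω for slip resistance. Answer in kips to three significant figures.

257 kips

R_n = μ · D_u · h_f · T_b · n_s · n_b = 0.5 × 1.13 × 1.0 × 80 × 1 × 10 = 452 kips.
Allowable strength R_n/Ω = 452 / 1.76 = 257 kips.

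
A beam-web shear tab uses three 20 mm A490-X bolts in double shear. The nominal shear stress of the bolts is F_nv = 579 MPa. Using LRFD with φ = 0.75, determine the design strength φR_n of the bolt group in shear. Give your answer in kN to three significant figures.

819 kN

A_b = π × 20² / 4 = 314.2 mm².
R_n = F_nv · A_b · n · n_s = 579 × 314.2 × 3 × 2 / 1000 = 1091 kN.
Design strength φR_n = 0.75 × 1091 = 819 kN.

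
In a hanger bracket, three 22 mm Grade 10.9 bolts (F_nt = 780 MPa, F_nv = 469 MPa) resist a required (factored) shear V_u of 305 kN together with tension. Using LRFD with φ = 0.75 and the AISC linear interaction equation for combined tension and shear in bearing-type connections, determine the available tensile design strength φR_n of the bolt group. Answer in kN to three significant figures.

A_b = π·22²/4 = 380.1 mm²; f_rv = 305 × 1000 / (3 × 380.1) = 267.5 MPa.
F'_nt = 1.3 F_nt − (F_nt / φF_nv) f_rv = 1.3·780 − (780/(0.75·469))·267.5 = 420.9 MPa, capped at F_nt → F'_nt = 420.9 MPa.
R_n = F'_nt · A_b · n = 420.9 × 380.1 × 3 / 1000 = 480 kN.
Design strength φR_n = 0.75 × 480 = 360 kN.

360 kN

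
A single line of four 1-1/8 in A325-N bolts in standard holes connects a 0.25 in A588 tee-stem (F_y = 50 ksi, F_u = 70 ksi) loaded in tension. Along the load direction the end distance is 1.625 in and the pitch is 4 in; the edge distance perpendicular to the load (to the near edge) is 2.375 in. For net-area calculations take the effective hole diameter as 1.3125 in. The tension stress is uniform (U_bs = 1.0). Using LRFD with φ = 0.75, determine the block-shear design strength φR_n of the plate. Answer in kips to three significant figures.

93.7 kips

Shear plane L_v = 1.625 + 3·4 = 13.62 in; A_gv = 13.62 × 0.25 = 3.406 in².
A_nv = (13.62 − 3.5·1.3125) × 0.25 = 2.258 in².
A_nt = (2.375 − 0.5·1.3125) × 0.25 = 0.4297 in².
0.6 F_u A_nv = 94.83 kips; 0.6 F_y A_gv = 102.2 kips → shear rupture governs the shear term.
R_n = 94.83 + 1.0 × 70 × 0.4297 = 124.9 kips.
Design strength φR_n = 0.75 × 124.9 = 93.7 kips.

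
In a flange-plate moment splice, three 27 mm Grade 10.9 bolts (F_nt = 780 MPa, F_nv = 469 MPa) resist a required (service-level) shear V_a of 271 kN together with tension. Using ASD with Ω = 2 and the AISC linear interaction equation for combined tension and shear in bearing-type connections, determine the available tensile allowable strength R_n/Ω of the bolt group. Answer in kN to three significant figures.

A_b = π·27²/4 = 572.6 mm²; f_rv = 271 × 1000 / (3 × 572.6) = 157.8 MPa.
F'_nt = 1.3 F_nt − (Ω F_nt / F_nv) f_rv = 1.3·780 − (2·780/469)·157.8 = 489.2 MPa, capped at F_nt → F'_nt = 489.2 MPa.
R_n = F'_nt · A_b · n = 489.2 × 572.6 × 3 / 1000 = 840.3 kN.
Allowable strength R_n/Ω = 840.3 / 2 = 420 kN.

420 kN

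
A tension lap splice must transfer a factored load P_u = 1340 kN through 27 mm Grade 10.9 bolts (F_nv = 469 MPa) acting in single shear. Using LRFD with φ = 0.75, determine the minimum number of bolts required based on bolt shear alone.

7 bolts

A_b = π·27²/4 = 572.6 mm².
Per-bolt design strength φR_n = 0.75 × 469 × 572.6 × 1 / 1000 = 201.4 kN.
n ≥ 1340 / 201.4 = 6.654 → use 7 bolts.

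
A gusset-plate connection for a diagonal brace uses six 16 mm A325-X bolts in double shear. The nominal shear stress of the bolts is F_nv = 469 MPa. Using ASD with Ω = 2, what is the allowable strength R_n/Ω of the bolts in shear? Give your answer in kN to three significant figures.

A_b = π × 16² / 4 = 201.1 mm².
R_n = F_nv · A_b · n · n_s = 469 × 201.1 × 6 × 2 / 1000 = 1132 kN.
Allowable strength R_n/Ω = 1132 / 2 = 566 kN.

566 kN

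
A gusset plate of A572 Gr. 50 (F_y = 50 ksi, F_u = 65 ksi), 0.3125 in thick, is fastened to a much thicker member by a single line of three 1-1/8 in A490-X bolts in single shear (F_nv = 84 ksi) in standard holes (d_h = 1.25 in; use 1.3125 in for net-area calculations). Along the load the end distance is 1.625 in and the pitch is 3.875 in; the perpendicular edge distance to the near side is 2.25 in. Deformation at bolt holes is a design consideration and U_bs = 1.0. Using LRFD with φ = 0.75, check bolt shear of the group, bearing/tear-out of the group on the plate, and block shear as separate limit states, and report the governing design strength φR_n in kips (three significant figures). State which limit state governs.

80 kips (block shear governs)

Bolt shear: A_b = π·1.125²/4 = 0.994 in²; R_n = 84 × 0.994 × 3 × 1 = 250.5 kips → 0.75 × 250.5 = 188 kips.
Bearing: edge l_c = 1, r_n = 24.38 kips; interior l_c = 2.625, r_n = 54.84 kips; R_n = 24.38 + 2·54.84 = 134.1 kips → 101 kips.
Block shear: A_gv = 2.93, A_nv = 1.904, A_nt = 0.498 in²; R_n = min(0.6F_uA_nv, 0.6F_yA_gv) + U_bs·F_u·A_nt = 106.6 kips → 80 kips.
Block shear governs: 80 kips.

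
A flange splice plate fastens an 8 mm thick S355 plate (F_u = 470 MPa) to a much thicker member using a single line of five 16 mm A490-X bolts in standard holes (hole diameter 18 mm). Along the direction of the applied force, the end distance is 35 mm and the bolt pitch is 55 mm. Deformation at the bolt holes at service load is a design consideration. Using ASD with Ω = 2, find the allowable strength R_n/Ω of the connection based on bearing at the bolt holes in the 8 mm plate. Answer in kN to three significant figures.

Per bolt r_n = 1.2 l_c t F_u ≤ 2.4 d t F_u; upper limit = 2.4 × 16 × 8 × 470 / 1000 = 144.4 kN.
Edge bolt: l_c = 35 − 18/2 = 26 mm → 1.2 × 26 × 8 × 470 / 1000 = 117.3 → r_n = 117.3 kN.
Interior bolts: l_c = 55 − 18 = 37 mm → 1.2 × 37 × 8 × 470 / 1000 = 166.9 → r_n = 144.4 kN.
R_n = 1 × 117.3 + 4 × 144.4 = 694.8 kN.
Allowable strength R_n/Ω = 694.8 / 2 = 347 kN.

347 kN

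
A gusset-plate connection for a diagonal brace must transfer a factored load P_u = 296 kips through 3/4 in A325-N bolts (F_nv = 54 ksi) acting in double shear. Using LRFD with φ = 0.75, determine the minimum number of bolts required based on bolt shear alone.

9 bolts

A_b = π·0.75²/4 = 0.4418 in².
Per-bolt design strength φR_n = 0.75 × 54 × 0.4418 × 2 = 35.78 kips.
n ≥ 296 / 35.78 = 8.272 → use 9 bolts.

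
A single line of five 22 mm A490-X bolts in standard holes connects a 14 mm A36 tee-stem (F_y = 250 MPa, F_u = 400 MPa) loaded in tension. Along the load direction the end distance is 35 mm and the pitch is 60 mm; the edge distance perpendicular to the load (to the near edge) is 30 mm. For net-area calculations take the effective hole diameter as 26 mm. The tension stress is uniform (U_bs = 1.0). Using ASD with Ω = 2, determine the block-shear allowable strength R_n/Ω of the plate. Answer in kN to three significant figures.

Shear plane L_v = 35 + 4·60 = 275 mm; A_gv = 275 × 14 = 3850 mm².
A_nv = (275 − 4.5·26) × 14 = 2212 mm².
A_nt = (30 − 0.5·26) × 14 = 238 mm².
0.6 F_u A_nv = 530.9 kN; 0.6 F_y A_gv = 577.5 kN → shear rupture governs the shear term.
R_n = 530.9 + 1.0 × 400 × 238 / 1000 = 626.1 kN.
Allowable strength R_n/Ω = 626.1 / 2 = 313 kN.

313 kN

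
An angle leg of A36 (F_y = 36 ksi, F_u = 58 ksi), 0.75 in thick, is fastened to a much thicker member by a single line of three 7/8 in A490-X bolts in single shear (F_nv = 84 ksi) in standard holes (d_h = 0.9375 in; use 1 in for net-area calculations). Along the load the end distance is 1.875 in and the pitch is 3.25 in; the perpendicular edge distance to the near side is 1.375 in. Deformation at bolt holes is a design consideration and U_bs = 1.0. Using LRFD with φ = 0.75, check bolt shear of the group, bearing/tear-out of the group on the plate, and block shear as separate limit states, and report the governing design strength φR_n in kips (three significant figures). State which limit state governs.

Bolt shear: A_b = π·0.875²/4 = 0.6013 in²; R_n = 84 × 0.6013 × 3 × 1 = 151.5 kips → 0.75 × 151.5 = 114 kips.
Bearing: edge l_c = 1.406, r_n = 73.41 kips; interior l_c = 2.312, r_n = 91.35 kips; R_n = 73.41 + 2·91.35 = 256.1 kips → 192 kips.
Block shear: A_gv = 6.281, A_nv = 4.406, A_nt = 0.6562 in²; R_n = min(0.6F_uA_nv, 0.6F_yA_gv) + U_bs·F_u·A_nt = 173.7 kips → 130 kips.
Bolt shear governs: 114 kips.

114 kips (bolt shear governs)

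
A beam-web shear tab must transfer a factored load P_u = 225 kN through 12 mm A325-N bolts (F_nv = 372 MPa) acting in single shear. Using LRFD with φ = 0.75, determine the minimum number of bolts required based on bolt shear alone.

8 bolts

A_b = π·12²/4 = 113.1 mm².
Per-bolt design strength φR_n = 0.75 × 372 × 113.1 × 1 / 1000 = 31.55 kN.
n ≥ 225 / 31.55 = 7.131 → use 8 bolts.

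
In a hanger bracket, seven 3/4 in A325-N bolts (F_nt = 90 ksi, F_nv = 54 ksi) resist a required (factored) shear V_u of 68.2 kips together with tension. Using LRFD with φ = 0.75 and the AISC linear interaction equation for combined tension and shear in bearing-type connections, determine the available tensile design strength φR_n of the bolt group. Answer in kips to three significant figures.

A_b = π·0.75²/4 = 0.4418 in²; f_rv = 68.2 / (7 × 0.4418) = 22.05 ksi.
F'_nt = 1.3 F_nt − (F_nt / φF_nv) f_rv = 1.3·90 − (90/(0.75·54))·22.05 = 67.99 ksi, capped at F_nt → F'_nt = 67.99 ksi.
R_n = F'_nt · A_b · n = 67.99 × 0.4418 × 7 = 210.3 kips.
Design strength φR_n = 0.75 × 210.3 = 158 kips.

158 kips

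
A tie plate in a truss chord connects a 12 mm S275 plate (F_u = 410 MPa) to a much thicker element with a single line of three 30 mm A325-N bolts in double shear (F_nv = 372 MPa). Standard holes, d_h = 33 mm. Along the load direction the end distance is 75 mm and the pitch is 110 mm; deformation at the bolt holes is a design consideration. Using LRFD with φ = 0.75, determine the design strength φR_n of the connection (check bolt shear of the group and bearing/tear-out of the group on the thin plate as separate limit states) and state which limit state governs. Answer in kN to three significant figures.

Bolt shear: A_b = π·30²/4 = 706.9 mm²; R_n = 372 × 706.9 × 3 × 2 / 1000 = 1578 kN → 0.75 × 1578 = 1180 kN.
Bearing (1.2 l_c t F_u ≤ 2.4 d t F_u): upper limit = 2.4·30·12·410 / 1000 = 354.2 kN.
  Edge l_c = 75 − 33/2 = 58.5 → r_n = 345.4 kN; interior l_c = 110 − 33 = 77 → r_n = 354.2 kN.
  R_n,bearing = 1·345.4 + 2·354.2 = 1054 kN → 0.75 × 1054 = 790 kN.
Bearing governs: 790 kN.

790 kN (bearing governs)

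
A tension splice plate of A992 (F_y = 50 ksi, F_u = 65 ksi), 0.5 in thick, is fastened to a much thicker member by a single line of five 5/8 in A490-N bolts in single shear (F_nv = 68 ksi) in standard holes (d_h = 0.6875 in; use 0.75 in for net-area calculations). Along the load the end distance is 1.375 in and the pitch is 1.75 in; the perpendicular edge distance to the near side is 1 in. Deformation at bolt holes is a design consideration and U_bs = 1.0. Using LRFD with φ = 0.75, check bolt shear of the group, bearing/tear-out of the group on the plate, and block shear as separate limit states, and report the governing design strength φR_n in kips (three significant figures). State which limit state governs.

78.2 kips (bolt shear governs)

Bolt shear: A_b = π·0.625²/4 = 0.3068 in²; R_n = 68 × 0.3068 × 5 × 1 = 104.3 kips → 0.75 × 104.3 = 78.2 kips.
Bearing: edge l_c = 1.031, r_n = 40.22 kips; interior l_c = 1.062, r_n = 41.44 kips; R_n = 40.22 + 4·41.44 = 206 kips → 154 kips.
Block shear: A_gv = 4.188, A_nv = 2.5, A_nt = 0.3125 in²; R_n = min(0.6F_uA_nv, 0.6F_yA_gv) + U_bs·F_u·A_nt = 117.8 kips → 88.4 kips.
Bolt shear governs: 78.2 kips.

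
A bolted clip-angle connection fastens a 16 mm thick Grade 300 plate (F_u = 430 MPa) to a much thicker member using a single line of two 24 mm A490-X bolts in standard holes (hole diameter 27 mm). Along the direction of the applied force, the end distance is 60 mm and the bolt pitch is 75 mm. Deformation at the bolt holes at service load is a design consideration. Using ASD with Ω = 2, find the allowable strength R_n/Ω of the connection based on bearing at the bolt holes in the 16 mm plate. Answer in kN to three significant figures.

Per bolt r_n = 1.2 l_c t F_u ≤ 2.4 d t F_u; upper limit = 2.4 × 24 × 16 × 430 / 1000 = 396.3 kN.
Edge bolt: l_c = 60 − 27/2 = 46.5 mm → 1.2 × 46.5 × 16 × 430 / 1000 = 383.9 → r_n = 383.9 kN.
Interior bolts: l_c = 75 − 27 = 48 mm → 1.2 × 48 × 16 × 430 / 1000 = 396.3 → r_n = 396.3 kN.
R_n = 1 × 383.9 + 1 × 396.3 = 780.2 kN.
Allowable strength R_n/Ω = 780.2 / 2 = 390 kN.

390 kN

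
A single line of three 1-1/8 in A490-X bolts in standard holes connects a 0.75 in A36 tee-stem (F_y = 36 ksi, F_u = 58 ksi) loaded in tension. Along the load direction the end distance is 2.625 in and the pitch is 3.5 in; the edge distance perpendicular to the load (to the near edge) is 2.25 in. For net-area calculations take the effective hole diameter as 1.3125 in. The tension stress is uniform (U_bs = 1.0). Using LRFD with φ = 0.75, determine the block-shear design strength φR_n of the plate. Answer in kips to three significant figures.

169 kips

Shear plane L_v = 2.625 + 2·3.5 = 9.625 in; A_gv = 9.625 × 0.75 = 7.219 in².
A_nv = (9.625 − 2.5·1.3125) × 0.75 = 4.758 in².
A_nt = (2.25 − 0.5·1.3125) × 0.75 = 1.195 in².
0.6 F_u A_nv = 165.6 kips; 0.6 F_y A_gv = 155.9 kips → shear yielding governs the shear term.
R_n = 155.9 + 1.0 × 58 × 1.195 = 225.3 kips.
Design strength φR_n = 0.75 × 225.3 = 169 kips.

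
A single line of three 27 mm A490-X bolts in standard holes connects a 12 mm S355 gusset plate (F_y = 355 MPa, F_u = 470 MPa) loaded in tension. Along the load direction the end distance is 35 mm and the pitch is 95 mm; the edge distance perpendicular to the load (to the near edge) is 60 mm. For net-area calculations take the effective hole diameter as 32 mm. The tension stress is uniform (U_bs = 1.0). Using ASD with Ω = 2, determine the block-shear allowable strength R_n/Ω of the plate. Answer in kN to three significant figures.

369 kN

Shear plane L_v = 35 + 2·95 = 225 mm; A_gv = 225 × 12 = 2700 mm².
A_nv = (225 − 2.5·32) × 12 = 1740 mm².
A_nt = (60 − 0.5·32) × 12 = 528 mm².
0.6 F_u A_nv = 490.7 kN; 0.6 F_y A_gv = 575.1 kN → shear rupture governs the shear term.
R_n = 490.7 + 1.0 × 470 × 528 / 1000 = 738.8 kN.
Allowable strength R_n/Ω = 738.8 / 2 = 369 kN.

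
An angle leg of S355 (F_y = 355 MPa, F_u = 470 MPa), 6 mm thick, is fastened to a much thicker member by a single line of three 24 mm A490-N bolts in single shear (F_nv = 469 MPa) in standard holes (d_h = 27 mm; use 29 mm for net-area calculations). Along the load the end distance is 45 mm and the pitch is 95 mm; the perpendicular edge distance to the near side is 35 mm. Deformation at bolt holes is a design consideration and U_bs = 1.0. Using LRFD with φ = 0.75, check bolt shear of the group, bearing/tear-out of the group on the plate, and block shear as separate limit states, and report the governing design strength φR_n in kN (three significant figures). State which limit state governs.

Bolt shear: A_b = π·24²/4 = 452.4 mm²; R_n = 469 × 452.4 × 3 × 1 / 1000 = 636.5 kN → 0.75 × 636.5 = 477 kN.
Bearing: edge l_c = 31.5, r_n = 106.6 kN; interior l_c = 68, r_n = 162.4 kN; R_n = 106.6 + 2·162.4 = 431.5 kN → 324 kN.
Block shear: A_gv = 1410, A_nv = 975, A_nt = 123 mm²; R_n = min(0.6F_uA_nv, 0.6F_yA_gv) + U_bs·F_u·A_nt = 332.8 kN → 250 kN.
Block shear governs: 250 kN.

250 kN (block shear governs)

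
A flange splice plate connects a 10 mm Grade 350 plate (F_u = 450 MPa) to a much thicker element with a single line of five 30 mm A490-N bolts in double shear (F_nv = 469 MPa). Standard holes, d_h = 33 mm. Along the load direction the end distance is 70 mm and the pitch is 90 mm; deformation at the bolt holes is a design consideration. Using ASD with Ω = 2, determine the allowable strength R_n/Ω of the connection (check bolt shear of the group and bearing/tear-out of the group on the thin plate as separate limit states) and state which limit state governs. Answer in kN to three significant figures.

760 kN (bearing governs)

Bolt shear: A_b = π·30²/4 = 706.9 mm²; R_n = 469 × 706.9 × 5 × 2 / 1000 = 3315 kN → 3315 / 2 = 1660 kN.
Bearing (1.2 l_c t F_u ≤ 2.4 d t F_u): upper limit = 2.4·30·10·450 / 1000 = 324 kN.
  Edge l_c = 70 − 33/2 = 53.5 → r_n = 288.9 kN; interior l_c = 90 − 33 = 57 → r_n = 307.8 kN.
  R_n,bearing = 1·288.9 + 4·307.8 = 1520 kN → 1520 / 2 = 760 kN.
Bearing governs: 760 kN.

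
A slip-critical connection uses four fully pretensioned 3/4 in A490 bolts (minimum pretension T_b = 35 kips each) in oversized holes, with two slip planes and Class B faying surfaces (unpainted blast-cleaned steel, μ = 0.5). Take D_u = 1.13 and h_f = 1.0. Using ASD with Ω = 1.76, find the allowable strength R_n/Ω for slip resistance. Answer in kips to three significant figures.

89.9 kips

R_n = μ · D_u · h_f · T_b · n_s · n_b = 0.5 × 1.13 × 1.0 × 35 × 2 × 4 = 158.2 kips.
Allowable strength R_n/Ω = 158.2 / 1.76 = 89.9 kips.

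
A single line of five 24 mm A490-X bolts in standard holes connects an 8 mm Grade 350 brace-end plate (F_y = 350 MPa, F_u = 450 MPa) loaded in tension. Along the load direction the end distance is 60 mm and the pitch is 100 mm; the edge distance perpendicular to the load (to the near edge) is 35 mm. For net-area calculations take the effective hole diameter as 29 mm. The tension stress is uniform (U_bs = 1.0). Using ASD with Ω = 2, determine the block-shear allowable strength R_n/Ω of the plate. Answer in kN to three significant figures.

Shear plane L_v = 60 + 4·100 = 460 mm; A_gv = 460 × 8 = 3680 mm².
A_nv = (460 − 4.5·29) × 8 = 2636 mm².
A_nt = (35 − 0.5·29) × 8 = 164 mm².
0.6 F_u A_nv = 711.7 kN; 0.6 F_y A_gv = 772.8 kN → shear rupture governs the shear term.
R_n = 711.7 + 1.0 × 450 × 164 / 1000 = 785.5 kN.
Allowable strength R_n/Ω = 785.5 / 2 = 393 kN.

393 kN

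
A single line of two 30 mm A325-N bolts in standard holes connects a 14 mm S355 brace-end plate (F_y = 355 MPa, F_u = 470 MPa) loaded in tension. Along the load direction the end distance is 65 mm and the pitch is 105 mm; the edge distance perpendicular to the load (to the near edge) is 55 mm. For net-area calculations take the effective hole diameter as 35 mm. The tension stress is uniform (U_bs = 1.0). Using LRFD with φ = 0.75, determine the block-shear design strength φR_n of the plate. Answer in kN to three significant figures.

533 kN

Shear plane L_v = 65 + 1·105 = 170 mm; A_gv = 170 × 14 = 2380 mm².
A_nv = (170 − 1.5·35) × 14 = 1645 mm².
A_nt = (55 − 0.5·35) × 14 = 525 mm².
0.6 F_u A_nv = 463.9 kN; 0.6 F_y A_gv = 506.9 kN → shear rupture governs the shear term.
R_n = 463.9 + 1.0 × 470 × 525 / 1000 = 710.6 kN.
Design strength φR_n = 0.75 × 710.6 = 533 kN.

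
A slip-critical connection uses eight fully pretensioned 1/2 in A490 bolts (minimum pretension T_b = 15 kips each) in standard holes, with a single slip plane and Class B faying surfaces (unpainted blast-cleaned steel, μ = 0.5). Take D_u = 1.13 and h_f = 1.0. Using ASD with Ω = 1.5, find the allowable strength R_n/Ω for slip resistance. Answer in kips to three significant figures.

45.2 kips

R_n = μ · D_u · h_f · T_b · n_s · n_b = 0.5 × 1.13 × 1.0 × 15 × 1 × 8 = 67.8 kips.
Allowable strength R_n/Ω = 67.8 / 1.5 = 45.2 kips.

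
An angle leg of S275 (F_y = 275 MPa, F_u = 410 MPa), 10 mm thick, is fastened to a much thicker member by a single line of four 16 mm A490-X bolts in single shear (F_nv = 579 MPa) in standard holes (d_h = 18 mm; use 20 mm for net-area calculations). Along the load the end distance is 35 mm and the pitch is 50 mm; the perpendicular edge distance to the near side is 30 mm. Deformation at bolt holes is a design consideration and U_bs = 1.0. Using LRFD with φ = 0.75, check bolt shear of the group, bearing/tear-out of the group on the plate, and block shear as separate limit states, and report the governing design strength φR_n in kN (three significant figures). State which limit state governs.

274 kN (block shear governs)

Bolt shear: A_b = π·16²/4 = 201.1 mm²; R_n = 579 × 201.1 × 4 × 1 / 1000 = 465.7 kN → 0.75 × 465.7 = 349 kN.
Bearing: edge l_c = 26, r_n = 127.9 kN; interior l_c = 32, r_n = 157.4 kN; R_n = 127.9 + 3·157.4 = 600.2 kN → 450 kN.
Block shear: A_gv = 1850, A_nv = 1150, A_nt = 200 mm²; R_n = min(0.6F_uA_nv, 0.6F_yA_gv) + U_bs·F_u·A_nt = 364.9 kN → 274 kN.
Block shear governs: 274 kN.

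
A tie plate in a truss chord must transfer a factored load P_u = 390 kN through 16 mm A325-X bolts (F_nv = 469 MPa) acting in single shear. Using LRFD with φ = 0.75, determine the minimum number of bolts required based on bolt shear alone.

A_b = π·16²/4 = 201.1 mm².
Per-bolt design strength φR_n = 0.75 × 469 × 201.1 × 1 / 1000 = 70.72 kN.
n ≥ 390 / 70.72 = 5.514 → use 6 bolts.

6 bolts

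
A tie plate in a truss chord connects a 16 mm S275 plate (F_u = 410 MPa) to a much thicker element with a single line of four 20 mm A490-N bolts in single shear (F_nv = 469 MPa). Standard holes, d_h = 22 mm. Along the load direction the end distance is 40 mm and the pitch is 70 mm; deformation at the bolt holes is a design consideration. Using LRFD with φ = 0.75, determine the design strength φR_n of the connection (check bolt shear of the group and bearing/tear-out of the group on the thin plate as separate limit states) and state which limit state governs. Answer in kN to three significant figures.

Bolt shear: A_b = π·20²/4 = 314.2 mm²; R_n = 469 × 314.2 × 4 × 1 / 1000 = 589.4 kN → 0.75 × 589.4 = 442 kN.
Bearing (1.2 l_c t F_u ≤ 2.4 d t F_u): upper limit = 2.4·20·16·410 / 1000 = 314.9 kN.
  Edge l_c = 40 − 22/2 = 29 → r_n = 228.3 kN; interior l_c = 70 − 22 = 48 → r_n = 314.9 kN.
  R_n,bearing = 1·228.3 + 3·314.9 = 1173 kN → 0.75 × 1173 = 880 kN.
Bolt shear governs: 442 kN.

442 kN (bolt shear governs)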